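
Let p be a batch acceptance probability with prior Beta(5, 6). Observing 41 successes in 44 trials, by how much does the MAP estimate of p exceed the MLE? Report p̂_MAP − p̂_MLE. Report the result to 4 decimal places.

MAP − MLE = -0.0828

Posterior is Beta(46, 9); MAP = (46−1)/(55−2) = 45/53 ≈ 0.84906.
MLE ignores the prior: p̂_MLE = k/n = 41/44 ≈ 0.93182.
Difference = 45/53 − 41/44 = -193/2332 ≈ -0.0828.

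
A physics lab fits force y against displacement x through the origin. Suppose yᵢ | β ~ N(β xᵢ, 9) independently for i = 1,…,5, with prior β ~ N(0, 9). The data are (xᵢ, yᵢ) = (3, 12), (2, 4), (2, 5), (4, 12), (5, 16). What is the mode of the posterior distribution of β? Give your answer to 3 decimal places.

β̂_MAP = 3.085

log p(β | y) = −Σ(yᵢ − βxᵢ)²/(2·9) − β²/(2·9) + const.
Setting the derivative to zero: Σxᵢ(yᵢ − βxᵢ)/9 − β/9 = 0, so β = Σxᵢyᵢ / (Σxᵢ² + σ²/τ²).
Σxᵢyᵢ = 3·12 + 2·4 + 2·5 + 4·12 + 5·16 = 182; Σxᵢ² = 58; σ²/τ² = 1.
β̂_MAP = 182 / (58 + 1) = 182/59 ≈ 3.085.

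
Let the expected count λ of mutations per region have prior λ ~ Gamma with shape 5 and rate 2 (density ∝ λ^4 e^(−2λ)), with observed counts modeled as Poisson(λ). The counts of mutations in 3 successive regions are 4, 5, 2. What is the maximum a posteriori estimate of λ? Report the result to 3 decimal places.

Σxᵢ = 4+5+2 = 11, with n = 3.
Posterior ∝ λ^4e^(−2λ) · λ^11e^(−3λ) = λ^15e^(−5λ), i.e. Gamma(shape=16, rate=5).
The mode of a Gamma(a, b) with a ≥ 1 (shape–rate) is (a−1)/b = 15/5 ≈ 3.000.

λ̂_MAP = 3.000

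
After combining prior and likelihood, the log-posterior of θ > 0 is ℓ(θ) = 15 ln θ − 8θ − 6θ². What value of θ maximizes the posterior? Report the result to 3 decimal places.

θ̂_MAP = 0.833

ℓ'(θ) = 15/θ − 8 − 12θ. Setting this to zero and multiplying by θ: 12θ² + 8θ − 15 = 0.
θ = (−8 + √(8² + 4·12·15)) / (2·12) = (−8 + √784) / 24 = (−8 + 28)/24 = 5/6.
ℓ''(θ) = −15/θ² − 12 < 0, confirming a maximum.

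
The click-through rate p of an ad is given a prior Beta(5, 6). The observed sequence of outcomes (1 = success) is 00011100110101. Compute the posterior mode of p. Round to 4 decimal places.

p̂_MAP = 0.4783

Prior: Beta(5, 6).
Data: 7 successes in 14 trials (from the sequence). The binomial likelihood contributes p^7(1−p)^7, so the posterior is Beta(5+7, 6+7) = Beta(12, 13).
For Beta(a, b) with a, b > 1 the mode is (a−1)/(a+b−2) = 11/23 ≈ 0.4783.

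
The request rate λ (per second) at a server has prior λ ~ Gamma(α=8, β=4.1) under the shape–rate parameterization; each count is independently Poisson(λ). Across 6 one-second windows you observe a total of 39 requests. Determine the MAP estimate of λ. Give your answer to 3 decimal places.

λ̂_MAP = 4.554

Σxᵢ = 39, n = 6.
Posterior ∝ λ^7e^(−4.1λ) · λ^39e^(−6λ) = λ^46e^(−10.1λ), i.e. Gamma(shape=47, rate=10.1).
The mode of a Gamma(a, b) with a ≥ 1 (shape–rate) is (a−1)/b = 46/10.1 ≈ 4.554.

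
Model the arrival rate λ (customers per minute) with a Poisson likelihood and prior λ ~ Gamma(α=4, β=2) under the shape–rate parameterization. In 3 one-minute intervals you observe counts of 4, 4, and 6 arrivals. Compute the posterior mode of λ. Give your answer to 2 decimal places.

Σxᵢ = 4+4+6 = 14, with n = 3.
Posterior ∝ λ^3e^(−2λ) · λ^14e^(−3λ) = λ^17e^(−5λ), i.e. Gamma(shape=18, rate=5).
The mode of a Gamma(a, b) with a ≥ 1 (shape–rate) is (a−1)/b = 17/5 ≈ 3.40.

λ̂_MAP = 3.40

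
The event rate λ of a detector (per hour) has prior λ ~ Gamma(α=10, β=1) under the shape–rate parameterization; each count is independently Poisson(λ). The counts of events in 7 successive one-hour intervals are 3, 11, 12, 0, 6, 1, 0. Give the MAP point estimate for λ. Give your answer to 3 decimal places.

λ̂_MAP = 5.250

Σxᵢ = 3+11+12+0+6+1+0 = 33, with n = 7.
Posterior ∝ λ^9e^(−1λ) · λ^33e^(−7λ) = λ^42e^(−8λ), i.e. Gamma(shape=43, rate=8).
The mode of a Gamma(a, b) with a ≥ 1 (shape–rate) is (a−1)/b = 42/8 ≈ 5.250.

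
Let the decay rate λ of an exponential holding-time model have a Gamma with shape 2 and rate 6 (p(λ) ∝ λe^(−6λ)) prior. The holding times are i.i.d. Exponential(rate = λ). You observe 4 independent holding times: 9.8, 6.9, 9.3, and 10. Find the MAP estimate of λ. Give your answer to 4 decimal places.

λ̂_MAP = 0.1190

The Exponential(rate=λ) likelihood is ∝ λ^n e^(−λΣtᵢ). Here n = 4 and Σtᵢ = 9.8 + 6.9 + 9.3 + 10 = 36.
Posterior ∝ λe^(−6λ) · λ^4e^(−36λ) = λ^5e^(−42λ), i.e. Gamma(6, 42).
Mode = (a−1)/b = 5/42 ≈ 0.1190.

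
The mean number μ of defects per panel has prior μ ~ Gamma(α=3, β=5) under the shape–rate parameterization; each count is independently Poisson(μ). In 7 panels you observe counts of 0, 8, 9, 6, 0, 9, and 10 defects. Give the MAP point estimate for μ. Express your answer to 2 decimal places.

μ̂_MAP = 3.67

Σxᵢ = 0+8+9+6+0+9+10 = 42, with n = 7.
Posterior ∝ μ^2e^(−5μ) · μ^42e^(−7μ) = μ^44e^(−12μ), i.e. Gamma(shape=45, rate=12).
The mode of a Gamma(a, b) with a ≥ 1 (shape–rate) is (a−1)/b = 44/12 ≈ 3.67.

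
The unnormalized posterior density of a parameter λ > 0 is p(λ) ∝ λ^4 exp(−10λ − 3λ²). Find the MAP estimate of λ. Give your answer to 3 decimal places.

ℓ'(λ) = 4/λ − 10 − 6λ. Setting this to zero and multiplying by λ: 6λ² + 10λ − 4 = 0.
λ = (−10 + √(10² + 4·6·4)) / (2·6) = (−10 + √196) / 12 = (−10 + 14)/12 = 1/3.
ℓ''(λ) = −4/λ² − 6 < 0, confirming a maximum.

λ̂_MAP = 0.333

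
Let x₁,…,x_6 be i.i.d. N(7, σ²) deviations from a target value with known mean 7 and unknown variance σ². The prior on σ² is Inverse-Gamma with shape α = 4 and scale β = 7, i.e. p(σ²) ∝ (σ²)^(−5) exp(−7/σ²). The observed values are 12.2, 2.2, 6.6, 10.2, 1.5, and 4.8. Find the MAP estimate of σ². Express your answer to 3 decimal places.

σ̂²_MAP = 6.848

Sum of squared deviations about the known mean: SS = (12.2−7)² + (2.2−7)² + (6.6−7)² + (10.2−7)² + (1.5−7)² + (4.8−7)² = 95.57.
The Normal likelihood contributes (σ²)^(−n/2) exp(−SS/(2σ²)), so the posterior is Inverse-Gamma(α + n/2, β + SS/2) = Inverse-Gamma(7, 54.785).
The mode of Inverse-Gamma(a, b) is b/(a+1) = 54.785/8 ≈ 6.848.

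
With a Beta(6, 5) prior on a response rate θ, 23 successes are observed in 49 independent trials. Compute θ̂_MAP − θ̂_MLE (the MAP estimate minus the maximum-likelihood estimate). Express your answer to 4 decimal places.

MAP − MLE = 0.0134

Posterior is Beta(29, 31); MAP = (29−1)/(60−2) = 28/58 ≈ 0.48276.
MLE ignores the prior: θ̂_MLE = k/n = 23/49 ≈ 0.46939.
Difference = 28/58 − 23/49 = 19/1421 ≈ 0.0134.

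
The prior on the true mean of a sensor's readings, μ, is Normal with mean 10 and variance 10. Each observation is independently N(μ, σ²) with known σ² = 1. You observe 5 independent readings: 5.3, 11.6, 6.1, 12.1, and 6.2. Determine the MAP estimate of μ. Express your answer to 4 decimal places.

μ̂_MAP = 8.2941

n = 5; x̄ = (5.3 + 11.6 + 6.1 + 12.1 + 6.2)/5 = 41.3/5 = 8.26.
For a Normal prior and Normal likelihood with known variance, the posterior is Normal; its mode equals its mean, the precision-weighted average.
Prior precision 1/σ₀² = 1/10 = 0.1; data precision n/σ² = 5/1 = 5.
μ̂ = (0.1·10 + 5·8.26) / (0.1 + 5) = 42.3/5.1 = 141/17 ≈ 8.2941.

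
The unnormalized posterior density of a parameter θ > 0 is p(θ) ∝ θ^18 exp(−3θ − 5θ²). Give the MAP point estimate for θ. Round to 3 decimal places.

θ̂_MAP = 1.200

ℓ'(θ) = 18/θ − 3 − 10θ. Setting this to zero and multiplying by θ: 10θ² + 3θ − 18 = 0.
θ = (−3 + √(3² + 4·10·18)) / (2·10) = (−3 + √729) / 20 = (−3 + 27)/20 = 6/5.
ℓ''(θ) = −18/θ² − 10 < 0, confirming a maximum.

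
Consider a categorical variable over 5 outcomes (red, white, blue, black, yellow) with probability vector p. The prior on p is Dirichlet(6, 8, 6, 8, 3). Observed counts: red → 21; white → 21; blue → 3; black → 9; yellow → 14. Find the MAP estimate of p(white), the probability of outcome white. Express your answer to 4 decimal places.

MAP estimate of p(white) = 0.2979

The posterior is Dirichlet(αᵢ + nᵢ) = Dirichlet(27, 29, 9, 17, 17).
For a Dirichlet(a₁,…,a_K) with all aᵢ > 1, the mode has j-th component (aⱼ − 1)/(Σaᵢ − K).
Here Σaᵢ = 99 and K = 5, so p(white) = (29 − 1)/(99 − 5) = 28/94 ≈ 0.2979.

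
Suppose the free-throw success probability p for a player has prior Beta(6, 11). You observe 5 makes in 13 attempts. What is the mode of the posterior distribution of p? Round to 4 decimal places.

p̂_MAP = 0.3571

Prior: Beta(6, 11).
Data: 5 successes in 13 trials. The binomial likelihood contributes p^5(1−p)^8, so the posterior is Beta(6+5, 11+8) = Beta(11, 19).
For Beta(a, b) with a, b > 1 the mode is (a−1)/(a+b−2) = 10/28 ≈ 0.3571.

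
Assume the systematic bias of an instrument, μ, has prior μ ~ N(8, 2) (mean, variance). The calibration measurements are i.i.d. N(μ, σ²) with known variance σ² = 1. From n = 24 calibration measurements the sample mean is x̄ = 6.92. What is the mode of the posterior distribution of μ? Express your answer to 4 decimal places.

μ̂_MAP = 6.9420

n = 24, x̄ = 6.92.
For a Normal prior and Normal likelihood with known variance, the posterior is Normal; its mode equals its mean, the precision-weighted average.
Prior precision 1/σ₀² = 1/2 = 0.5; data precision n/σ² = 24/1 = 24.
μ̂ = (0.5·8 + 24·6.92) / (0.5 + 24) = 170.08/24.5 = 8504/1225 ≈ 6.9420.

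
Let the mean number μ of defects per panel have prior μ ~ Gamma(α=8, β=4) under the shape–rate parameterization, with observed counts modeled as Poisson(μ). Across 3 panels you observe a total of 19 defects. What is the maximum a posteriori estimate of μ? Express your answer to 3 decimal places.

μ̂_MAP = 3.714

Σxᵢ = 19, n = 3.
Posterior ∝ μ^7e^(−4μ) · μ^19e^(−3μ) = μ^26e^(−7μ), i.e. Gamma(shape=27, rate=7).
The mode of a Gamma(a, b) with a ≥ 1 (shape–rate) is (a−1)/b = 26/7 ≈ 3.714.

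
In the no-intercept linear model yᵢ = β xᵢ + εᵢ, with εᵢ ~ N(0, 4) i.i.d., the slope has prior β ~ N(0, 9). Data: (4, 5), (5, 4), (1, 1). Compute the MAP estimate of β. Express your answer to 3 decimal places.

log p(β | y) = −Σ(yᵢ − βxᵢ)²/(2·4) − β²/(2·9) + const.
Setting the derivative to zero: Σxᵢ(yᵢ − βxᵢ)/4 − β/9 = 0, so β = Σxᵢyᵢ / (Σxᵢ² + σ²/τ²).
Σxᵢyᵢ = 4·5 + 5·4 + 1·1 = 41; Σxᵢ² = 42; σ²/τ² = 4/9.
β̂_MAP = 41 / (42 + 4/9) = 41/(382/9) = 369/382 ≈ 0.966.

β̂_MAP = 0.966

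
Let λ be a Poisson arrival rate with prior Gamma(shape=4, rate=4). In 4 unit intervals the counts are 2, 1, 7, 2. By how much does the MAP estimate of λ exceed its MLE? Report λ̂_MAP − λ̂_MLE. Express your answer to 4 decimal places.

MAP − MLE = -1.1250

Σxᵢ = 12. Posterior is Gamma(16, 8); MAP = (16−1)/8 = 15/8 ≈ 1.87500.
MLE = x̄ = 12/4 ≈ 3.00000.
Difference = 15/8 − 12/4 = -9/8 ≈ -1.1250.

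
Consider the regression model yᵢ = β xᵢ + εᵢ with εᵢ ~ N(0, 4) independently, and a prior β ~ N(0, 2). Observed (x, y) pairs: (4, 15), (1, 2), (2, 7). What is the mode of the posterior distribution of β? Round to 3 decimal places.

log p(β | y) = −Σ(yᵢ − βxᵢ)²/(2·4) − β²/(2·2) + const.
Setting the derivative to zero: Σxᵢ(yᵢ − βxᵢ)/4 − β/2 = 0, so β = Σxᵢyᵢ / (Σxᵢ² + σ²/τ²).
Σxᵢyᵢ = 4·15 + 1·2 + 2·7 = 76; Σxᵢ² = 21; σ²/τ² = 2.
β̂_MAP = 76 / (21 + 2) = 76/23 ≈ 3.304.

β̂_MAP = 3.304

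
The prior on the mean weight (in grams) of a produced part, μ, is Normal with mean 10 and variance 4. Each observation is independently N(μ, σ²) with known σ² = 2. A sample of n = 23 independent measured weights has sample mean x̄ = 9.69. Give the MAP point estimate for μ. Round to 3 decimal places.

μ̂_MAP = 9.697

n = 23, x̄ = 9.69.
For a Normal prior and Normal likelihood with known variance, the posterior is Normal; its mode equals its mean, the precision-weighted average.
Prior precision 1/σ₀² = 1/4 = 0.25; data precision n/σ² = 23/2 = 11.5.
μ̂ = (0.25·10 + 11.5·9.69) / (0.25 + 11.5) = 113.935/11.75 = 22787/2350 ≈ 9.697.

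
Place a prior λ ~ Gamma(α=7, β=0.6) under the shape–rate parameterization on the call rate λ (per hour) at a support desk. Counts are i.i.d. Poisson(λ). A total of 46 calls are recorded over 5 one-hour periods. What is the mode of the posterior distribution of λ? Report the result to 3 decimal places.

λ̂_MAP = 9.286

Σxᵢ = 46, n = 5.
Posterior ∝ λ^6e^(−0.6λ) · λ^46e^(−5λ) = λ^52e^(−5.6λ), i.e. Gamma(shape=53, rate=5.6).
The mode of a Gamma(a, b) with a ≥ 1 (shape–rate) is (a−1)/b = 52/5.6 ≈ 9.286.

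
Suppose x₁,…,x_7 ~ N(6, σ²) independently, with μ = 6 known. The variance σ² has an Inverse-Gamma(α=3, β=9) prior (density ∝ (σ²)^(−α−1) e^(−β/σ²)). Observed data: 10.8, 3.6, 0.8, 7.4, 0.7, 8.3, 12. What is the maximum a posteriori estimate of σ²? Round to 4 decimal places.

σ̂²_MAP = 9.6787

Sum of squared deviations about the known mean: SS = (10.8−6)² + (3.6−6)² + (0.8−6)² + (7.4−6)² + (0.7−6)² + (8.3−6)² + (12−6)² = 127.18.
The Normal likelihood contributes (σ²)^(−n/2) exp(−SS/(2σ²)), so the posterior is Inverse-Gamma(α + n/2, β + SS/2) = Inverse-Gamma(6.5, 72.59).
The mode of Inverse-Gamma(a, b) is b/(a+1) = 72.59/7.5 ≈ 9.6787.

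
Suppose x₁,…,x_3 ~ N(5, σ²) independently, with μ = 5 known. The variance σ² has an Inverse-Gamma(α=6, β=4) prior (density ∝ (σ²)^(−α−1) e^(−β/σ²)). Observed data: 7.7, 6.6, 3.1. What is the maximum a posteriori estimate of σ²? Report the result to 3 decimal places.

Sum of squared deviations about the known mean: SS = (7.7−5)² + (6.6−5)² + (3.1−5)² = 13.46.
The Normal likelihood contributes (σ²)^(−n/2) exp(−SS/(2σ²)), so the posterior is Inverse-Gamma(α + n/2, β + SS/2) = Inverse-Gamma(7.5, 10.73).
The mode of Inverse-Gamma(a, b) is b/(a+1) = 10.73/8.5 ≈ 1.262.

σ̂²_MAP = 1.262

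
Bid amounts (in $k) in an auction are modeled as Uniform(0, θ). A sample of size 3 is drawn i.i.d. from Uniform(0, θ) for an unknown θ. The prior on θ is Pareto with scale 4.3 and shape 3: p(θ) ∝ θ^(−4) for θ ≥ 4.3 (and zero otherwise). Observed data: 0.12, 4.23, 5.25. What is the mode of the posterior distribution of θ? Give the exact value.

The Uniform(0, θ) likelihood is θ^(−n) for θ ≥ max(xᵢ), zero otherwise. Here max(xᵢ) = 5.25.
Posterior ∝ θ^(−4) · θ^(−3) = θ^(−7) on θ ≥ max(4.3, 5.25) = 5.25.
This density is strictly decreasing in θ, so the posterior mode lies at the lower boundary of the support.

θ̂_MAP = 5.25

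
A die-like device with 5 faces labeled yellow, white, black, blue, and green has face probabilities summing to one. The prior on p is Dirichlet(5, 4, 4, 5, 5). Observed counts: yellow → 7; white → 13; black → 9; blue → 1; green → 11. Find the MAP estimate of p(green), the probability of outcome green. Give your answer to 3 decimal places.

MAP estimate of p(green) = 0.254

The posterior is Dirichlet(αᵢ + nᵢ) = Dirichlet(12, 17, 13, 6, 16).
For a Dirichlet(a₁,…,a_K) with all aᵢ > 1, the mode has j-th component (aⱼ − 1)/(Σaᵢ − K).
Here Σaᵢ = 64 and K = 5, so p(green) = (16 − 1)/(64 − 5) = 15/59 ≈ 0.254.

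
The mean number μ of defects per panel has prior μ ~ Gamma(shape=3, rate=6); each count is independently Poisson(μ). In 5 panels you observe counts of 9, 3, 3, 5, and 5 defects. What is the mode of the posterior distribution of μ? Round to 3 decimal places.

Σxᵢ = 9+3+3+5+5 = 25, with n = 5.
Posterior ∝ μ^2e^(−6μ) · μ^25e^(−5μ) = μ^27e^(−11μ), i.e. Gamma(shape=28, rate=11).
The mode of a Gamma(a, b) with a ≥ 1 (shape–rate) is (a−1)/b = 27/11 ≈ 2.455.

μ̂_MAP = 2.455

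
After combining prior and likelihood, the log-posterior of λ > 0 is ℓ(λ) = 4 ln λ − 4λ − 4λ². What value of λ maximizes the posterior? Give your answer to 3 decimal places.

λ̂_MAP = 0.500

ℓ'(λ) = 4/λ − 4 − 8λ. Setting this to zero and multiplying by λ: 8λ² + 4λ − 4 = 0.
λ = (−4 + √(4² + 4·8·4)) / (2·8) = (−4 + √144) / 16 = (−4 + 12)/16 = 1/2.
ℓ''(λ) = −4/λ² − 8 < 0, confirming a maximum.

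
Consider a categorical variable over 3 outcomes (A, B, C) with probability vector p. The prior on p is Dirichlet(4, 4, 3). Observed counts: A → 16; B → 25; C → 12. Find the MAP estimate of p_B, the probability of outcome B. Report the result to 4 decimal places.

The posterior is Dirichlet(αᵢ + nᵢ) = Dirichlet(20, 29, 15).
For a Dirichlet(a₁,…,a_K) with all aᵢ > 1, the mode has j-th component (aⱼ − 1)/(Σaᵢ − K).
Here Σaᵢ = 64 and K = 3, so p_B = (29 − 1)/(64 − 3) = 28/61 ≈ 0.4590.

MAP estimate of p_B = 0.4590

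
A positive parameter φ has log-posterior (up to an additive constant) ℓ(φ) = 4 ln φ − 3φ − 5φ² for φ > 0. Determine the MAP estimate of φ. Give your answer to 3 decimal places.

φ̂_MAP = 0.500

ℓ'(φ) = 4/φ − 3 − 10φ. Setting this to zero and multiplying by φ: 10φ² + 3φ − 4 = 0.
φ = (−3 + √(3² + 4·10·4)) / (2·10) = (−3 + √169) / 20 = (−3 + 13)/20 = 1/2.
ℓ''(φ) = −4/φ² − 10 < 0, confirming a maximum.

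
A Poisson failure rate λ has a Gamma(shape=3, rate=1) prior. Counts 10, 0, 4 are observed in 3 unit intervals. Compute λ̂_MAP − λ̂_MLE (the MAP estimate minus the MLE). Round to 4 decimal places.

MAP − MLE = -0.6667

Σxᵢ = 14. Posterior is Gamma(17, 4); MAP = (17−1)/4 = 16/4 ≈ 4.00000.
MLE = x̄ = 14/3 ≈ 4.66667.
Difference = 16/4 − 14/3 = -2/3 ≈ -0.6667.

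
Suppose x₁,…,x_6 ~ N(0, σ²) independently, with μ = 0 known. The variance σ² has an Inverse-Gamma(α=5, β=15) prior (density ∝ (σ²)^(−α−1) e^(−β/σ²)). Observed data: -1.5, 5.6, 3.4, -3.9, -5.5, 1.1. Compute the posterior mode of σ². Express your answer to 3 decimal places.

σ̂²_MAP = 6.769

Sum of squared deviations about the known mean: SS = (-1.5−0)² + (5.6−0)² + (3.4−0)² + (-3.9−0)² + (-5.5−0)² + (1.1−0)² = 91.84.
The Normal likelihood contributes (σ²)^(−n/2) exp(−SS/(2σ²)), so the posterior is Inverse-Gamma(α + n/2, β + SS/2) = Inverse-Gamma(8, 60.92).
The mode of Inverse-Gamma(a, b) is b/(a+1) = 60.92/9 ≈ 6.769.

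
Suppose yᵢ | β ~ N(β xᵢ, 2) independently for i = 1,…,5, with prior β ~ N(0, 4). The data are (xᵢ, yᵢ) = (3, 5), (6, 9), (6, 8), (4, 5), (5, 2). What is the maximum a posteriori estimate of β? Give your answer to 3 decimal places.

log p(β | y) = −Σ(yᵢ − βxᵢ)²/(2·2) − β²/(2·4) + const.
Setting the derivative to zero: Σxᵢ(yᵢ − βxᵢ)/2 − β/4 = 0, so β = Σxᵢyᵢ / (Σxᵢ² + σ²/τ²).
Σxᵢyᵢ = 3·5 + 6·9 + 6·8 + 4·5 + 5·2 = 147; Σxᵢ² = 122; σ²/τ² = 0.5.
β̂_MAP = 147 / (122 + 0.5) = 147/122.5 ≈ 1.200.

β̂_MAP = 1.200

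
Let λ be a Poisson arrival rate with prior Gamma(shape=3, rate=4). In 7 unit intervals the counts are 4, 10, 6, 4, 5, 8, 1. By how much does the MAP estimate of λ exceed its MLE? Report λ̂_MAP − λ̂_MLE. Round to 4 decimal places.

Σxᵢ = 38. Posterior is Gamma(41, 11); MAP = (41−1)/11 = 40/11 ≈ 3.63636.
MLE = x̄ = 38/7 ≈ 5.42857.
Difference = 40/11 − 38/7 = -138/77 ≈ -1.7922.

MAP − MLE = -1.7922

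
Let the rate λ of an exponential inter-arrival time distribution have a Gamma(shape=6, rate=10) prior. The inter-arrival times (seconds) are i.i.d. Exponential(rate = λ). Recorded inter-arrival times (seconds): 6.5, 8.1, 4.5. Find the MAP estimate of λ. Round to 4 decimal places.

λ̂_MAP = 0.2749

The Exponential(rate=λ) likelihood is ∝ λ^n e^(−λΣtᵢ). Here n = 3 and Σtᵢ = 6.5 + 8.1 + 4.5 = 19.1.
Posterior ∝ λ^5e^(−10λ) · λ^3e^(−19.1λ) = λ^8e^(−29.1λ), i.e. Gamma(9, 29.1).
Mode = (a−1)/b = 8/29.1 ≈ 0.2749.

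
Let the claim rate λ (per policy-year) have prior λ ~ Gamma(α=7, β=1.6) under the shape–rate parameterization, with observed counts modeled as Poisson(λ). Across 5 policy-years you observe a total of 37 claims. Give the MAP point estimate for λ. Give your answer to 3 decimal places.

λ̂_MAP = 6.515

Σxᵢ = 37, n = 5.
Posterior ∝ λ^6e^(−1.6λ) · λ^37e^(−5λ) = λ^43e^(−6.6λ), i.e. Gamma(shape=44, rate=6.6).
The mode of a Gamma(a, b) with a ≥ 1 (shape–rate) is (a−1)/b = 43/6.6 ≈ 6.515.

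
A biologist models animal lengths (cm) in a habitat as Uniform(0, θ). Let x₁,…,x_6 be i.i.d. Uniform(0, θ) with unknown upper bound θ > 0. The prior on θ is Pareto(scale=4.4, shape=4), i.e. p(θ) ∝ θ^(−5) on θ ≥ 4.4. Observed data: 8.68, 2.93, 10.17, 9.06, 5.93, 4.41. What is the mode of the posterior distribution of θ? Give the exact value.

The Uniform(0, θ) likelihood is θ^(−n) for θ ≥ max(xᵢ), zero otherwise. Here max(xᵢ) = 10.17.
Posterior ∝ θ^(−5) · θ^(−6) = θ^(−11) on θ ≥ max(4.4, 10.17) = 10.17.
This density is strictly decreasing in θ, so the posterior mode lies at the lower boundary of the support.

θ̂_MAP = 10.17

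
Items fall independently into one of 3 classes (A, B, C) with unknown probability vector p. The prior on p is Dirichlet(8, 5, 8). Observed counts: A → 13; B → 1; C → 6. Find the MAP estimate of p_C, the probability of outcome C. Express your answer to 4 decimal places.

MAP estimate of p_C = 0.3421

The posterior is Dirichlet(αᵢ + nᵢ) = Dirichlet(21, 6, 14).
For a Dirichlet(a₁,…,a_K) with all aᵢ > 1, the mode has j-th component (aⱼ − 1)/(Σaᵢ − K).
Here Σaᵢ = 41 and K = 3, so p_C = (14 − 1)/(41 − 3) = 13/38 ≈ 0.3421.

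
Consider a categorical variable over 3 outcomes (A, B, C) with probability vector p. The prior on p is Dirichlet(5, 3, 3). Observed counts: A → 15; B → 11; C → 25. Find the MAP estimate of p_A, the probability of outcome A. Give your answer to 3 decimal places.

MAP estimate of p_A = 0.322

The posterior is Dirichlet(αᵢ + nᵢ) = Dirichlet(20, 14, 28).
For a Dirichlet(a₁,…,a_K) with all aᵢ > 1, the mode has j-th component (aⱼ − 1)/(Σaᵢ − K).
Here Σaᵢ = 62 and K = 3, so p_A = (20 − 1)/(62 − 3) = 19/59 ≈ 0.322.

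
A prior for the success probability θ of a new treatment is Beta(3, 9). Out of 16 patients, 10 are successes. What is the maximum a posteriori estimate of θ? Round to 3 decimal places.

θ̂_MAP = 0.462

Prior: Beta(3, 9).
Data: 10 successes in 16 trials. The binomial likelihood contributes θ^10(1−θ)^6, so the posterior is Beta(3+10, 9+6) = Beta(13, 15).
For Beta(a, b) with a, b > 1 the mode is (a−1)/(a+b−2) = 12/26 ≈ 0.462.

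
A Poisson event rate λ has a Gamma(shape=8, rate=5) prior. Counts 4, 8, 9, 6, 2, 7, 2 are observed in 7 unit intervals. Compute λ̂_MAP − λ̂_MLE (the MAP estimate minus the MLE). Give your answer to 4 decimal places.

Σxᵢ = 38. Posterior is Gamma(46, 12); MAP = (46−1)/12 = 45/12 ≈ 3.75000.
MLE = x̄ = 38/7 ≈ 5.42857.
Difference = 45/12 − 38/7 = -47/28 ≈ -1.6786.

MAP − MLE = -1.6786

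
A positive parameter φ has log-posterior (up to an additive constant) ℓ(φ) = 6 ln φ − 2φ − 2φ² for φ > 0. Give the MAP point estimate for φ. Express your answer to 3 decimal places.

ℓ'(φ) = 6/φ − 2 − 4φ. Setting this to zero and multiplying by φ: 4φ² + 2φ − 6 = 0.
φ = (−2 + √(2² + 4·4·6)) / (2·4) = (−2 + √100) / 8 = (−2 + 10)/8 = 1.
ℓ''(φ) = −6/φ² − 4 < 0, confirming a maximum.

φ̂_MAP = 1.000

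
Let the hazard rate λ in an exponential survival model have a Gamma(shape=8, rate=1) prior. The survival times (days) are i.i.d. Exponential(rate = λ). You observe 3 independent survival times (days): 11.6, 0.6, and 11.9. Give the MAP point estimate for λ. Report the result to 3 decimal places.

λ̂_MAP = 0.398

The Exponential(rate=λ) likelihood is ∝ λ^n e^(−λΣtᵢ). Here n = 3 and Σtᵢ = 11.6 + 0.6 + 11.9 = 24.1.
Posterior ∝ λ^7e^(−1λ) · λ^3e^(−24.1λ) = λ^10e^(−25.1λ), i.e. Gamma(11, 25.1).
Mode = (a−1)/b = 10/25.1 ≈ 0.398.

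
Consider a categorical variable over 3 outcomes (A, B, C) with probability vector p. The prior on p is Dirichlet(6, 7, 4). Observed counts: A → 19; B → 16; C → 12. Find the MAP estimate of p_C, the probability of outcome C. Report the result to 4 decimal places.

MAP estimate of p_C = 0.2459

The posterior is Dirichlet(αᵢ + nᵢ) = Dirichlet(25, 23, 16).
For a Dirichlet(a₁,…,a_K) with all aᵢ > 1, the mode has j-th component (aⱼ − 1)/(Σaᵢ − K).
Here Σaᵢ = 64 and K = 3, so p_C = (16 − 1)/(64 − 3) = 15/61 ≈ 0.2459.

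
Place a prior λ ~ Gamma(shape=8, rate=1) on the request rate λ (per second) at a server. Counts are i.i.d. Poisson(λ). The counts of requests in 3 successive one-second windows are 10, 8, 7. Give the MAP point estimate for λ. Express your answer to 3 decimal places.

λ̂_MAP = 8.000

Σxᵢ = 10+8+7 = 25, with n = 3.
Posterior ∝ λ^7e^(−1λ) · λ^25e^(−3λ) = λ^32e^(−4λ), i.e. Gamma(shape=33, rate=4).
The mode of a Gamma(a, b) with a ≥ 1 (shape–rate) is (a−1)/b = 32/4 ≈ 8.000.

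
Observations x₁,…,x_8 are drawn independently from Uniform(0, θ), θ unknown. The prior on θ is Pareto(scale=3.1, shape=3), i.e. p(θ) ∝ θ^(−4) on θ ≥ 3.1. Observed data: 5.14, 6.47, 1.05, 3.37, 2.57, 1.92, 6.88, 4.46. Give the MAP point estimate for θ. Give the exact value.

θ̂_MAP = 6.88

The Uniform(0, θ) likelihood is θ^(−n) for θ ≥ max(xᵢ), zero otherwise. Here max(xᵢ) = 6.88.
Posterior ∝ θ^(−4) · θ^(−8) = θ^(−12) on θ ≥ max(3.1, 6.88) = 6.88.
This density is strictly decreasing in θ, so the posterior mode lies at the lower boundary of the support.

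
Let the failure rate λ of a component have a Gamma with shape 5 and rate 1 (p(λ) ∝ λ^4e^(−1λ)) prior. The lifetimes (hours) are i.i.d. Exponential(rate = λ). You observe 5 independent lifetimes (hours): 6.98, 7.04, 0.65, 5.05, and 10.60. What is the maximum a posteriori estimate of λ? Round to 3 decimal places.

The Exponential(rate=λ) likelihood is ∝ λ^n e^(−λΣtᵢ). Here n = 5 and Σtᵢ = 6.98 + 7.04 + 0.65 + 5.05 + 10.60 = 30.32.
Posterior ∝ λ^4e^(−1λ) · λ^5e^(−30.32λ) = λ^9e^(−31.32λ), i.e. Gamma(10, 31.32).
Mode = (a−1)/b = 9/31.32 ≈ 0.287.

λ̂_MAP = 0.287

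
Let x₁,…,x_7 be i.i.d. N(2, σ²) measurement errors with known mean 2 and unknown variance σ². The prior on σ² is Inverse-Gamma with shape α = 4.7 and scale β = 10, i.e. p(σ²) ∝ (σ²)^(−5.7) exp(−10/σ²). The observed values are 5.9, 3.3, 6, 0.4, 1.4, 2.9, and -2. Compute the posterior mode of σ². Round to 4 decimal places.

Sum of squared deviations about the known mean: SS = (5.9−2)² + (3.3−2)² + (6−2)² + (0.4−2)² + (1.4−2)² + (2.9−2)² + (-2−2)² = 52.63.
The Normal likelihood contributes (σ²)^(−n/2) exp(−SS/(2σ²)), so the posterior is Inverse-Gamma(α + n/2, β + SS/2) = Inverse-Gamma(8.2, 36.315).
The mode of Inverse-Gamma(a, b) is b/(a+1) = 36.315/9.2 ≈ 3.9473.

σ̂²_MAP = 3.9473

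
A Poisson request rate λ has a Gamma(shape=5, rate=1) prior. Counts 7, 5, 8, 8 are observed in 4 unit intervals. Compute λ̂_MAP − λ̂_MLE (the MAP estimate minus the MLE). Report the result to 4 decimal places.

MAP − MLE = -0.6000

Σxᵢ = 28. Posterior is Gamma(33, 5); MAP = (33−1)/5 = 32/5 ≈ 6.40000.
MLE = x̄ = 28/4 ≈ 7.00000.
Difference = 32/5 − 28/4 = -3/5 ≈ -0.6000.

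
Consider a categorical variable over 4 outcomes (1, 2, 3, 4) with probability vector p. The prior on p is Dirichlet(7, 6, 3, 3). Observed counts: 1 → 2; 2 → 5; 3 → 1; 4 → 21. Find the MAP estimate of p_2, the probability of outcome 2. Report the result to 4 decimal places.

MAP estimate: 0.2273

The posterior is Dirichlet(αᵢ + nᵢ) = Dirichlet(9, 11, 4, 24).
For a Dirichlet(a₁,…,a_K) with all aᵢ > 1, the mode has j-th component (aⱼ − 1)/(Σaᵢ − K).
Here Σaᵢ = 48 and K = 4, so p_2 = (11 − 1)/(48 − 4) = 10/44 ≈ 0.2273.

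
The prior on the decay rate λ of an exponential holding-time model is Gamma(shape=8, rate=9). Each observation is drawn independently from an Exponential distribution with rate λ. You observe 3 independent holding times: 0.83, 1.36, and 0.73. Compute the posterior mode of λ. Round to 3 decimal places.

λ̂_MAP = 0.839

The Exponential(rate=λ) likelihood is ∝ λ^n e^(−λΣtᵢ). Here n = 3 and Σtᵢ = 0.83 + 1.36 + 0.73 = 2.92.
Posterior ∝ λ^7e^(−9λ) · λ^3e^(−2.92λ) = λ^10e^(−11.92λ), i.e. Gamma(11, 11.92).
Mode = (a−1)/b = 10/11.92 ≈ 0.839.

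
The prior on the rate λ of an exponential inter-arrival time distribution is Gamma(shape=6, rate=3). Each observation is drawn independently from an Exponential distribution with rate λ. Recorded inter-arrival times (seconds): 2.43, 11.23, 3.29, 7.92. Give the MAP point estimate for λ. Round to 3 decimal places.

λ̂_MAP = 0.323

The Exponential(rate=λ) likelihood is ∝ λ^n e^(−λΣtᵢ). Here n = 4 and Σtᵢ = 2.43 + 11.23 + 3.29 + 7.92 = 24.87.
Posterior ∝ λ^5e^(−3λ) · λ^4e^(−24.87λ) = λ^9e^(−27.87λ), i.e. Gamma(10, 27.87).
Mode = (a−1)/b = 9/27.87 ≈ 0.323.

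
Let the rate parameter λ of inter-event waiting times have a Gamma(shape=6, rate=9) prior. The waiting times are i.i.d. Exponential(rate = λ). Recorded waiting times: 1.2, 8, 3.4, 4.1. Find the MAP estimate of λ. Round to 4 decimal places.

The Exponential(rate=λ) likelihood is ∝ λ^n e^(−λΣtᵢ). Here n = 4 and Σtᵢ = 1.2 + 8 + 3.4 + 4.1 = 16.7.
Posterior ∝ λ^5e^(−9λ) · λ^4e^(−16.7λ) = λ^9e^(−25.7λ), i.e. Gamma(10, 25.7).
Mode = (a−1)/b = 9/25.7 ≈ 0.3502.

λ̂_MAP = 0.3502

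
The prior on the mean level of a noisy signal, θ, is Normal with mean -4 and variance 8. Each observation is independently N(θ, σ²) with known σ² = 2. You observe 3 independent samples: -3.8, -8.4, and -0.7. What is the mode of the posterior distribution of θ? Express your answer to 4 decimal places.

θ̂_MAP = -4.2769

n = 3; x̄ = ((-3.8) + (-8.4) + (-0.7))/3 = -12.9/3 = -4.3.
For a Normal prior and Normal likelihood with known variance, the posterior is Normal; its mode equals its mean, the precision-weighted average.
Prior precision 1/σ₀² = 1/8 = 0.125; data precision n/σ² = 3/2 = 1.5.
θ̂ = (0.125·(-4) + 1.5·(-4.3)) / (0.125 + 1.5) = (-6.95)/1.625 = -278/65 ≈ -4.2769.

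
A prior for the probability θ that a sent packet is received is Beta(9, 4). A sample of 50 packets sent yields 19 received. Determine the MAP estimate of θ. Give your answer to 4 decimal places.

Prior: Beta(9, 4).
Data: 19 successes in 50 trials. The binomial likelihood contributes θ^19(1−θ)^31, so the posterior is Beta(9+19, 4+31) = Beta(28, 35).
For Beta(a, b) with a, b > 1 the mode is (a−1)/(a+b−2) = 27/61 ≈ 0.4426.

θ̂_MAP = 0.4426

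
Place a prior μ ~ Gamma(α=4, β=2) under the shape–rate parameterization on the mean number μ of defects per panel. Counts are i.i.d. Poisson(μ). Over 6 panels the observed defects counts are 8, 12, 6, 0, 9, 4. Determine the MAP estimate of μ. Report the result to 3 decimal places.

Σxᵢ = 8+12+6+0+9+4 = 39, with n = 6.
Posterior ∝ μ^3e^(−2μ) · μ^39e^(−6μ) = μ^42e^(−8μ), i.e. Gamma(shape=43, rate=8).
The mode of a Gamma(a, b) with a ≥ 1 (shape–rate) is (a−1)/b = 42/8 ≈ 5.250.

μ̂_MAP = 5.250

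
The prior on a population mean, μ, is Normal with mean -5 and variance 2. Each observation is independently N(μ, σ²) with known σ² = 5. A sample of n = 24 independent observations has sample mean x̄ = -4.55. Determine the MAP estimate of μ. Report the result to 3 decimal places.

μ̂_MAP = -4.592

n = 24, x̄ = -4.55.
For a Normal prior and Normal likelihood with known variance, the posterior is Normal; its mode equals its mean, the precision-weighted average.
Prior precision 1/σ₀² = 1/2 = 0.5; data precision n/σ² = 24/5 = 4.8.
μ̂ = (0.5·(-5) + 4.8·(-4.55)) / (0.5 + 4.8) = (-24.34)/5.3 = -1217/265 ≈ -4.592.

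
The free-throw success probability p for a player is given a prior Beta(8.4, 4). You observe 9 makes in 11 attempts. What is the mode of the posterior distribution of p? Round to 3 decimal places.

Prior: Beta(8.4, 4).
Data: 9 successes in 11 trials. The binomial likelihood contributes p^9(1−p)^2, so the posterior is Beta(8.4+9, 4+2) = Beta(17.4, 6).
For Beta(a, b) with a, b > 1 the mode is (a−1)/(a+b−2) = 16.4/21.4 ≈ 0.766.

p̂_MAP = 0.766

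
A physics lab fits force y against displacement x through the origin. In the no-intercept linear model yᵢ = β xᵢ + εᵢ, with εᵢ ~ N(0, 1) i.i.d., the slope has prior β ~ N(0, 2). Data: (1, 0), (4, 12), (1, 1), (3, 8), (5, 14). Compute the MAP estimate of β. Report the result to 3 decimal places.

β̂_MAP = 2.724

log p(β | y) = −Σ(yᵢ − βxᵢ)²/(2·1) − β²/(2·2) + const.
Setting the derivative to zero: Σxᵢ(yᵢ − βxᵢ)/1 − β/2 = 0, so β = Σxᵢyᵢ / (Σxᵢ² + σ²/τ²).
Σxᵢyᵢ = 1·0 + 4·12 + 1·1 + 3·8 + 5·14 = 143; Σxᵢ² = 52; σ²/τ² = 0.5.
β̂_MAP = 143 / (52 + 0.5) = 143/52.5 ≈ 2.724.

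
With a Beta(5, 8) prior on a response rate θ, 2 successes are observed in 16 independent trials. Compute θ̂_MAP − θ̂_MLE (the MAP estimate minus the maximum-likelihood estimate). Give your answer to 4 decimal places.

MAP − MLE = 0.0972

Posterior is Beta(7, 22); MAP = (7−1)/(29−2) = 6/27 ≈ 0.22222.
MLE ignores the prior: θ̂_MLE = k/n = 2/16 ≈ 0.12500.
Difference = 6/27 − 2/16 = 7/72 ≈ 0.0972.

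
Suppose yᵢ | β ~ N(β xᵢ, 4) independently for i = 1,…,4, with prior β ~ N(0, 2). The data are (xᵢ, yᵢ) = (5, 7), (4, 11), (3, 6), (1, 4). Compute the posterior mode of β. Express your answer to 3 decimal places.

log p(β | y) = −Σ(yᵢ − βxᵢ)²/(2·4) − β²/(2·2) + const.
Setting the derivative to zero: Σxᵢ(yᵢ − βxᵢ)/4 − β/2 = 0, so β = Σxᵢyᵢ / (Σxᵢ² + σ²/τ²).
Σxᵢyᵢ = 5·7 + 4·11 + 3·6 + 1·4 = 101; Σxᵢ² = 51; σ²/τ² = 2.
β̂_MAP = 101 / (51 + 2) = 101/53 ≈ 1.906.

β̂_MAP = 1.906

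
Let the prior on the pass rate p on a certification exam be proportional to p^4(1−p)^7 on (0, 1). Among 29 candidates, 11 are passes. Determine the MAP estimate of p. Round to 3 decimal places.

The prior density ∝ p^4(1−p)^7 is the kernel of Beta(5, 8).
Data: 11 successes in 29 trials. The binomial likelihood contributes p^11(1−p)^18, so the posterior is Beta(5+11, 8+18) = Beta(16, 26).
For Beta(a, b) with a, b > 1 the mode is (a−1)/(a+b−2) = 15/40 ≈ 0.375.

p̂_MAP = 0.375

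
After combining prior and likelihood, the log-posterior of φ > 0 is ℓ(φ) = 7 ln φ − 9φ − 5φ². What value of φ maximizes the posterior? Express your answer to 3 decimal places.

φ̂_MAP = 0.500

ℓ'(φ) = 7/φ − 9 − 10φ. Setting this to zero and multiplying by φ: 10φ² + 9φ − 7 = 0.
φ = (−9 + √(9² + 4·10·7)) / (2·10) = (−9 + √361) / 20 = (−9 + 19)/20 = 1/2.
ℓ''(φ) = −7/φ² − 10 < 0, confirming a maximum.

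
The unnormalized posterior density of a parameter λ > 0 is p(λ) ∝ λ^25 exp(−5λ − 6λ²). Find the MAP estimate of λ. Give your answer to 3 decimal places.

ℓ'(λ) = 25/λ − 5 − 12λ. Setting this to zero and multiplying by λ: 12λ² + 5λ − 25 = 0.
λ = (−5 + √(5² + 4·12·25)) / (2·12) = (−5 + √1225) / 24 = (−5 + 35)/24 = 5/4.
ℓ''(λ) = −25/λ² − 12 < 0, confirming a maximum.

λ̂_MAP = 1.250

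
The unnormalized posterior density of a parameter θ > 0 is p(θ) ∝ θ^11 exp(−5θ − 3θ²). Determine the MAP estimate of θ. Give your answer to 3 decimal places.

ℓ'(θ) = 11/θ − 5 − 6θ. Setting this to zero and multiplying by θ: 6θ² + 5θ − 11 = 0.
θ = (−5 + √(5² + 4·6·11)) / (2·6) = (−5 + √289) / 12 = (−5 + 17)/12 = 1.
ℓ''(θ) = −11/θ² − 6 < 0, confirming a maximum.

θ̂_MAP = 1.000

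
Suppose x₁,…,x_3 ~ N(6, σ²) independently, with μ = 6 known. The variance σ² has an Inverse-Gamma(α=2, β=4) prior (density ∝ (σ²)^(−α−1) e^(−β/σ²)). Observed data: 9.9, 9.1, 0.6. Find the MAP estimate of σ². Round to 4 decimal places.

Sum of squared deviations about the known mean: SS = (9.9−6)² + (9.1−6)² + (0.6−6)² = 53.98.
The Normal likelihood contributes (σ²)^(−n/2) exp(−SS/(2σ²)), so the posterior is Inverse-Gamma(α + n/2, β + SS/2) = Inverse-Gamma(3.5, 30.99).
The mode of Inverse-Gamma(a, b) is b/(a+1) = 30.99/4.5 ≈ 6.8867.

σ̂²_MAP = 6.8867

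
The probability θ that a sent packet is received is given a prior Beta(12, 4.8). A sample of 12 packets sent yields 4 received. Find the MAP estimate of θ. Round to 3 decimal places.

Prior: Beta(12, 4.8).
Data: 4 successes in 12 trials. The binomial likelihood contributes θ^4(1−θ)^8, so the posterior is Beta(12+4, 4.8+8) = Beta(16, 12.8).
For Beta(a, b) with a, b > 1 the mode is (a−1)/(a+b−2) = 15/26.8 ≈ 0.560.

θ̂_MAP = 0.560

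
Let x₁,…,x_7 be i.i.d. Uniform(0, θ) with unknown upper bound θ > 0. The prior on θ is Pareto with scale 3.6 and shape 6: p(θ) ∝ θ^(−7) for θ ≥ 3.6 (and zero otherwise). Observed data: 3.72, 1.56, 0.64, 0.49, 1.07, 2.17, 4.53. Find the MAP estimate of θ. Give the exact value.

The Uniform(0, θ) likelihood is θ^(−n) for θ ≥ max(xᵢ), zero otherwise. Here max(xᵢ) = 4.53.
Posterior ∝ θ^(−7) · θ^(−7) = θ^(−14) on θ ≥ max(3.6, 4.53) = 4.53.
This density is strictly decreasing in θ, so the posterior mode lies at the lower boundary of the support.

θ̂_MAP = 4.53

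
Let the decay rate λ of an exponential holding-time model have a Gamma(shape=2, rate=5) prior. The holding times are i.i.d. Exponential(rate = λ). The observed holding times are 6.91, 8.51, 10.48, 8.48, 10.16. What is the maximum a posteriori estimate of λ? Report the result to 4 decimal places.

The Exponential(rate=λ) likelihood is ∝ λ^n e^(−λΣtᵢ). Here n = 5 and Σtᵢ = 6.91 + 8.51 + 10.48 + 8.48 + 10.16 = 44.54.
Posterior ∝ λe^(−5λ) · λ^5e^(−44.54λ) = λ^6e^(−49.54λ), i.e. Gamma(7, 49.54).
Mode = (a−1)/b = 6/49.54 ≈ 0.1211.

λ̂_MAP = 0.1211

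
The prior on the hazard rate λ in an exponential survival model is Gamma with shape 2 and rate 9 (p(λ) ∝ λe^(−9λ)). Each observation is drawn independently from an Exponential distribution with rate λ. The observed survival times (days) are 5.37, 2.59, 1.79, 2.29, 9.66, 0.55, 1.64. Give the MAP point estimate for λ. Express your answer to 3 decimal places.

λ̂_MAP = 0.243

The Exponential(rate=λ) likelihood is ∝ λ^n e^(−λΣtᵢ). Here n = 7 and Σtᵢ = 5.37 + 2.59 + 1.79 + 2.29 + 9.66 + 0.55 + 1.64 = 23.89.
Posterior ∝ λe^(−9λ) · λ^7e^(−23.89λ) = λ^8e^(−32.89λ), i.e. Gamma(9, 32.89).
Mode = (a−1)/b = 8/32.89 ≈ 0.243.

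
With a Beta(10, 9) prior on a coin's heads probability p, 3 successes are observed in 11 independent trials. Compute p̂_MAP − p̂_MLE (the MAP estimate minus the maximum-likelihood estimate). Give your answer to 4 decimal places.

MAP − MLE = 0.1558

Posterior is Beta(13, 17); MAP = (13−1)/(30−2) = 12/28 ≈ 0.42857.
MLE ignores the prior: p̂_MLE = k/n = 3/11 ≈ 0.27273.
Difference = 12/28 − 3/11 = 12/77 ≈ 0.1558.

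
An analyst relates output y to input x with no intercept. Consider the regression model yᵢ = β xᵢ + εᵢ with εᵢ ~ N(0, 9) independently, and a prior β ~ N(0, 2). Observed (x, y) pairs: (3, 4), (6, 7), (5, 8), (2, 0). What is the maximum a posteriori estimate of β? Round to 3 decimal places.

β̂_MAP = 1.197

log p(β | y) = −Σ(yᵢ − βxᵢ)²/(2·9) − β²/(2·2) + const.
Setting the derivative to zero: Σxᵢ(yᵢ − βxᵢ)/9 − β/2 = 0, so β = Σxᵢyᵢ / (Σxᵢ² + σ²/τ²).
Σxᵢyᵢ = 3·4 + 6·7 + 5·8 + 2·0 = 94; Σxᵢ² = 74; σ²/τ² = 4.5.
β̂_MAP = 94 / (74 + 4.5) = 94/78.5 ≈ 1.197.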